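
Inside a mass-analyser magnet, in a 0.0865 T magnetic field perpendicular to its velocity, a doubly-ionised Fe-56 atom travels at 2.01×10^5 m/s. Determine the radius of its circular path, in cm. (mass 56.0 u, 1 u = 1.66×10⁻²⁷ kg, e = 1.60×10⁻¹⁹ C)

r ≈ 67.5 cm

The magnetic force provides the centripetal force: qvB = mv²/r, so r = mv/(qB).
r = (9.30×10^-26 kg)(2.01×10^5 m/s) / [(2×1.60×10^-19 C)(0.0865 T)] = 0.675 m.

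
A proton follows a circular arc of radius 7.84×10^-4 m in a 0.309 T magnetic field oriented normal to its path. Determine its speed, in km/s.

From qvB = mv²/r, v = qBr/m.
v = (1×1.60×10^-19)(0.309)(7.84×10^-4) / (1.67×10^-27) = 2.32×10^4 m/s.

v ≈ 23.2 km/s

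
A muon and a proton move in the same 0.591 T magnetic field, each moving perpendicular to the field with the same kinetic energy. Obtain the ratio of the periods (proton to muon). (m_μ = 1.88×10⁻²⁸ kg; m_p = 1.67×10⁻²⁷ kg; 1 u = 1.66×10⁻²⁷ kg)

ratio ≈ 8.88

T = 2πm/(qB) is independent of speed, so T₂/T₁ = (m₂/q₂)/(m₁/q₁).
T_{proton}/T_{muon} = (1.67×10^-27/1e) / (1.88×10^-28/1e) = 8.88.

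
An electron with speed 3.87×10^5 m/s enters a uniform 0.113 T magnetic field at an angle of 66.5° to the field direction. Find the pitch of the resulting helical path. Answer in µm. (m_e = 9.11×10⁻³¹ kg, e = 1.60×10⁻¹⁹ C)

pitch ≈ 48.9 µm

The velocity component along B is v∥ = v cos66.5° = 1.54×10^5 m/s.
The cyclotron period T = 2πm/(qB) = 3.17×10^-10 s is set by m, q, B alone.
Pitch = v∥·T = (1.54×10^5)(3.17×10^-10) = 4.89×10^-5 m.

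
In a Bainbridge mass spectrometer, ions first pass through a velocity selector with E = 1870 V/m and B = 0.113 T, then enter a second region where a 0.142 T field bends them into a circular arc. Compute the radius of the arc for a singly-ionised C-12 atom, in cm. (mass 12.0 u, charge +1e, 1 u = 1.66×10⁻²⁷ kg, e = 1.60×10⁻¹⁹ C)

r ≈ 1.45 cm

The selector passes v = E/B = 1870/0.113 = 1.65×10^4 m/s.
In the deflection region, r = mv/(qB₂) = (1.99×10^-26)(1.65×10^4) / [(1×1.60×10^-19)(0.142)] = 0.0145 m.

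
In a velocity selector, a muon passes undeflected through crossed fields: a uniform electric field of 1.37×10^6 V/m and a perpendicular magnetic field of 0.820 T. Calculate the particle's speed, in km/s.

v ≈ 1670 km/s

For zero net force, qE = qvB, so v = E/B.
v = (1.37×10^6) / (0.820) = 1.67×10^6 m/s.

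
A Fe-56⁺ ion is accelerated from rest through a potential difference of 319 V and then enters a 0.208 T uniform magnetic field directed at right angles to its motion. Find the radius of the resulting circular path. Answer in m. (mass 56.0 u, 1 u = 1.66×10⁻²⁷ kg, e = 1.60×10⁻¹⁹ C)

r ≈ 0.0926 m

The kinetic energy gained is K = qV = (1×1.60×10^-19)(319) = 5.10×10^-17 J.
v = √(2K/m) = 3.31×10^4 m/s.
r = mv/(qB) = (9.30×10^-26)(3.31×10^4) / [(1×1.60×10^-19)(0.208)] = 0.0926 m.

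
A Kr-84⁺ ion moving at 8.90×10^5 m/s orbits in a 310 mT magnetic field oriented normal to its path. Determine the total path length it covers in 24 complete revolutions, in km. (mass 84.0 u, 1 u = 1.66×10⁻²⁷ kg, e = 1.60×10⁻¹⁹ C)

r = mv/(qB) = 2.50 m, so one revolution covers 2πr = 15.7 m.
In 24 revolutions: L = 24·2πr = 377 m.

L ≈ 0.377 km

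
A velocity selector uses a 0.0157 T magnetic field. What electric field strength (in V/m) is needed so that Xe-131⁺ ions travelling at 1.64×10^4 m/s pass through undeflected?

E ≈ 257 V/m

qE = qvB ⇒ E = vB = (1.64×10^4)(0.0157) = 257 V/m.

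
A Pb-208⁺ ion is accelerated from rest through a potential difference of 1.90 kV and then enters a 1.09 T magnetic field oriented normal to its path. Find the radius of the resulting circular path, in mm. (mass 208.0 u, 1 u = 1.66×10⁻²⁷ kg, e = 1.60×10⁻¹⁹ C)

r ≈ 83.1 mm

The kinetic energy gained is K = qV = (1×1.60×10^-19)(1900) = 3.04×10^-16 J.
v = √(2K/m) = 4.20×10^4 m/s.
r = mv/(qB) = (3.45×10^-25)(4.20×10^4) / [(1×1.60×10^-19)(1.09)] = 0.0831 m.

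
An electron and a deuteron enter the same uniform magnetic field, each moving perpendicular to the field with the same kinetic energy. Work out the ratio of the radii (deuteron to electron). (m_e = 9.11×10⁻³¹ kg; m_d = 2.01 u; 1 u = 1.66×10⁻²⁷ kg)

r = √(2mK)/(qB) ⇒ at equal K, r ∝ √m/q.
r_{deuteron}/r_{electron} = 60.5.

ratio ≈ 60.5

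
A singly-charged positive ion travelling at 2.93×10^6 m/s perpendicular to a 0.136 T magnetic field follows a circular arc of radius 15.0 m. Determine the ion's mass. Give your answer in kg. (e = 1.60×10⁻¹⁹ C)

m ≈ 1.11×10^-25 kg

qvB = mv²/r ⇒ m = qBr/v.
m = (1×1.60×10^-19)(0.136)(15.0) / (2.93×10^6) = 1.11×10^-25 kg.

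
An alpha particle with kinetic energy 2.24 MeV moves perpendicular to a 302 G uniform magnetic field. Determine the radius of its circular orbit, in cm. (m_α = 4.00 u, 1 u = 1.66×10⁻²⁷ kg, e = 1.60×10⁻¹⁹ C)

r ≈ 714 cm

Convert the energy: K = 2.24 MeV = 3.58×10^-13 J.
v = √(2K/m) = √(2·3.58×10^-13/6.64×10^-27) = 1.04×10^7 m/s.
r = mv/(qB) = (6.64×10^-27)(1.04×10^7) / [(2×1.60×10^-19)(0.0302)] = 7.14 m.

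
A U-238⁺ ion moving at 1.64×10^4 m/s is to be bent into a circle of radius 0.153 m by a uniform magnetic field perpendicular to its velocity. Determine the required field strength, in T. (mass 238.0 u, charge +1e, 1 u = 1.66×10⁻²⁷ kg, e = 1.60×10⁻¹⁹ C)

B ≈ 0.265 T

qvB = mv²/r gives B = mv/(qr).
B = (3.95×10^-25)(1.64×10^4) / [(1×1.60×10^-19)(0.153)] = 0.265 T.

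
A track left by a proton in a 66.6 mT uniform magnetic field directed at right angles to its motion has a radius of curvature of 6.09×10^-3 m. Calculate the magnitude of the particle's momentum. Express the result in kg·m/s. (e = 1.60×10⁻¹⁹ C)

p ≈ 6.49×10^-23 kg·m/s

Since qvB = mv²/r, the momentum p = mv = qBr.
p = (1×1.60×10^-19)(0.0666)(6.09×10^-3) = 6.49×10^-23 kg·m/s.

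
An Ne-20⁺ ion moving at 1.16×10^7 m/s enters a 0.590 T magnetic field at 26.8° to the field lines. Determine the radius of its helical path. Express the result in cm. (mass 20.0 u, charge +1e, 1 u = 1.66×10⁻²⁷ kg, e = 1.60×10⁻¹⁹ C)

Only the perpendicular component v⊥ = v sin26.8° = 5.23×10^6 m/s is bent by the field.
r = m v⊥ /(qB) = (3.32×10^-26)(5.23×10^6) / [(1×1.60×10^-19)(0.590)] = 1.84 m.

r ≈ 184 cm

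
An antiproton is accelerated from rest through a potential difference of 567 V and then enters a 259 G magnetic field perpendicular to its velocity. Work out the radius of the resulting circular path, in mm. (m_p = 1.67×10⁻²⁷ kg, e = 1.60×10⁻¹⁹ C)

The kinetic energy gained is K = qV = (1×1.60×10^-19)(567) = 9.07×10^-17 J.
v = √(2K/m) = 3.30×10^5 m/s.
r = mv/(qB) = (1.67×10^-27)(3.30×10^5) / [(1×1.60×10^-19)(0.0259)] = 0.133 m.

r ≈ 133 mm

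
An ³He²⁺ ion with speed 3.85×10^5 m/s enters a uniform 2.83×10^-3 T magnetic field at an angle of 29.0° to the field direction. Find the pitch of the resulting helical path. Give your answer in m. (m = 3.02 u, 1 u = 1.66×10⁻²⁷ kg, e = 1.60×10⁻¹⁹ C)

The velocity component along B is v∥ = v cos29.0° = 3.37×10^5 m/s.
The cyclotron period T = 2πm/(qB) = 3.48×10^-5 s is set by m, q, B alone.
Pitch = v∥·T = (3.37×10^5)(3.48×10^-5) = 11.7 m.

pitch ≈ 11.7 m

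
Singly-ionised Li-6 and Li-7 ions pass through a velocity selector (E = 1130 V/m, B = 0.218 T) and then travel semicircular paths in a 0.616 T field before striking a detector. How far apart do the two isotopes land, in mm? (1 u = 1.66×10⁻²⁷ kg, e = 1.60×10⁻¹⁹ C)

Both emerge at v = E/B₁ = 5180 m/s.
r = mv/(qB₂), so r₁ = 5.238×10^-4 m and r₂ = 6.111×10^-4 m, giving Δr = 8.73×10^-5 m.
After a semicircle each ion lands a diameter 2r from the entry slit, so the separation is 2Δr = 1.75×10^-4 m.

Δd ≈ 0.175 mm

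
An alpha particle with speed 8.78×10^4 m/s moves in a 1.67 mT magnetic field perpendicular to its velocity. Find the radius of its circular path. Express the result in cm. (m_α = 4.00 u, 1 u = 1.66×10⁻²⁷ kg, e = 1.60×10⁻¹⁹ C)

The magnetic force provides the centripetal force: qvB = mv²/r, so r = mv/(qB).
r = (6.64×10^-27 kg)(8.78×10^4 m/s) / [(2×1.60×10^-19 C)(1.67×10^-3 T)] = 1.09 m.

r ≈ 109 cm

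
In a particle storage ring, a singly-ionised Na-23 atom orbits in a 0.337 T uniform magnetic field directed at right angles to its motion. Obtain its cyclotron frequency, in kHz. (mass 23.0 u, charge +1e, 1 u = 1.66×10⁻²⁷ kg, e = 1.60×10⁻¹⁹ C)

f = qB/(2πm) = (1×1.60×10^-19)(0.337) / [2π(3.82×10^-26)] = 2.25×10^5 Hz.

f ≈ 225 kHz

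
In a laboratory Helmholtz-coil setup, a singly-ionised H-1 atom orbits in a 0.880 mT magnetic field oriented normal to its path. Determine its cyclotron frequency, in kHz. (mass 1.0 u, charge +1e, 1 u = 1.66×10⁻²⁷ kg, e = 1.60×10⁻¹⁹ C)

f ≈ 13.5 kHz

f = qB/(2πm) = (1×1.60×10^-19)(8.80×10^-4) / [2π(1.66×10^-27)] = 1.35×10^4 Hz.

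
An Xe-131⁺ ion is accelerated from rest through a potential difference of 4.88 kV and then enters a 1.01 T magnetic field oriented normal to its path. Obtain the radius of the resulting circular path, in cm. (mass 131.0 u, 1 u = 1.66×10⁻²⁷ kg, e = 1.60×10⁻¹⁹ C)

r ≈ 11.4 cm

The kinetic energy gained is K = qV = (1×1.60×10^-19)(4880) = 7.81×10^-16 J.
v = √(2K/m) = 8.47×10^4 m/s.
r = mv/(qB) = (2.17×10^-25)(8.47×10^4) / [(1×1.60×10^-19)(1.01)] = 0.114 m.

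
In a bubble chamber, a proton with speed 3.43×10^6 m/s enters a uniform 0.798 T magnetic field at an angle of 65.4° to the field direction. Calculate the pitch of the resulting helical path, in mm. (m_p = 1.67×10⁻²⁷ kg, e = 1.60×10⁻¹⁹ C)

pitch ≈ 117 mm

The velocity component along B is v∥ = v cos65.4° = 1.43×10^6 m/s.
The cyclotron period T = 2πm/(qB) = 8.22×10^-8 s is set by m, q, B alone.
Pitch = v∥·T = (1.43×10^6)(8.22×10^-8) = 0.117 m.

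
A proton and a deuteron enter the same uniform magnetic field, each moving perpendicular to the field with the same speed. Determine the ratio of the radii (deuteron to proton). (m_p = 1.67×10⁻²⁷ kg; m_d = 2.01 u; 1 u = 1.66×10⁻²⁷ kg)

r = mv/(qB) ⇒ at equal v, r ∝ m/q.
r_{deuteron}/r_{proton} = 2.00.

ratio ≈ 2.00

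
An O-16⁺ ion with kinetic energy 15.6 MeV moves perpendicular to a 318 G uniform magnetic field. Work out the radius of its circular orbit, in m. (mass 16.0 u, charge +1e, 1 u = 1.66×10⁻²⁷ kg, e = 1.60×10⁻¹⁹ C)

r ≈ 71.6 m

Convert the energy: K = 15.6 MeV = 2.50×10^-12 J.
v = √(2K/m) = √(2·2.50×10^-12/2.66×10^-26) = 1.37×10^7 m/s.
r = mv/(qB) = (2.66×10^-26)(1.37×10^7) / [(1×1.60×10^-19)(0.0318)] = 71.6 m.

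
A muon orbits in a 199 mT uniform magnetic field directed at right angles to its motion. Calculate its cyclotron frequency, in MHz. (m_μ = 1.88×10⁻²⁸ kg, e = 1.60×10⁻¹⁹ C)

f = qB/(2πm) = (1×1.60×10^-19)(0.199) / [2π(1.88×10^-28)] = 2.70×10^7 Hz.

f ≈ 27.0 MHz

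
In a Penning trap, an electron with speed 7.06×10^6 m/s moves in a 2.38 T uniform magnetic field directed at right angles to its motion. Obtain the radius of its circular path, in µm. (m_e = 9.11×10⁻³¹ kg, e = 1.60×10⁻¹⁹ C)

r ≈ 16.9 µm

The magnetic force provides the centripetal force: qvB = mv²/r, so r = mv/(qB).
r = (9.11×10^-31 kg)(7.06×10^6 m/s) / [(1×1.60×10^-19 C)(2.38 T)] = 1.69×10^-5 m.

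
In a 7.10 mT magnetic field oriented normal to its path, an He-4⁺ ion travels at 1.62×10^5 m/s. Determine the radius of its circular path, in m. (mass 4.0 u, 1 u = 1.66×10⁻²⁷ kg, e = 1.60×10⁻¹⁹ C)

The magnetic force provides the centripetal force: qvB = mv²/r, so r = mv/(qB).
r = (6.64×10^-27 kg)(1.62×10^5 m/s) / [(1×1.60×10^-19 C)(7.10×10^-3 T)] = 0.947 m.

r ≈ 0.947 m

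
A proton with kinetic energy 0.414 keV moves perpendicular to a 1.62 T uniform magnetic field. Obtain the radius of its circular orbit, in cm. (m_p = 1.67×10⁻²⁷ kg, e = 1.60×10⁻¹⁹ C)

Convert the energy: K = 0.414 keV = 6.62×10^-17 J.
v = √(2K/m) = √(2·6.62×10^-17/1.67×10^-27) = 2.82×10^5 m/s.
r = mv/(qB) = (1.67×10^-27)(2.82×10^5) / [(1×1.60×10^-19)(1.62)] = 1.81×10^-3 m.

r ≈ 0.181 cm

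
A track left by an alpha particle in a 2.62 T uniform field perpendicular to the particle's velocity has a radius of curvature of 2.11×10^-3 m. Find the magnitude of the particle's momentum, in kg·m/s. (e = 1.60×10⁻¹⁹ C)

p ≈ 1.77×10^-21 kg·m/s

Since qvB = mv²/r, the momentum p = mv = qBr.
p = (2×1.60×10^-19)(2.62)(2.11×10^-3) = 1.77×10^-21 kg·m/s.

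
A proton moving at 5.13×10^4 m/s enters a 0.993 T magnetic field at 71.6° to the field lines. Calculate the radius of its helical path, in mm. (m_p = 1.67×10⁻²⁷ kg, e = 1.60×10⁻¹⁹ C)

Only the perpendicular component v⊥ = v sin71.6° = 4.87×10^4 m/s is bent by the field.
r = m v⊥ /(qB) = (1.67×10^-27)(4.87×10^4) / [(1×1.60×10^-19)(0.993)] = 5.12×10^-4 m.

r ≈ 0.512 mm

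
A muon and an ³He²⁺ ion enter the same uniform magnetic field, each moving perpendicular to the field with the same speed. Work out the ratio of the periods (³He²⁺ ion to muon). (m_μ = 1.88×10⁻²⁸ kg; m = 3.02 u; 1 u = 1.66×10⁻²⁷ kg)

ratio ≈ 13.3

T = 2πm/(qB) is independent of speed, so T₂/T₁ = (m₂/q₂)/(m₁/q₁).
T_{³He²⁺ ion}/T_{muon} = (5.01×10^-27/2e) / (1.88×10^-28/1e) = 13.3.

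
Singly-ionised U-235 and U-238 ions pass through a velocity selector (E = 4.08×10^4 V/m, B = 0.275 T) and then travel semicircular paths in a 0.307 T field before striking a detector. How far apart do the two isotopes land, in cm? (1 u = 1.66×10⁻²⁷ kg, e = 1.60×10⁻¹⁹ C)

Δd ≈ 3.01 cm

Both emerge at v = E/B₁ = 1.48×10^5 m/s.
r = mv/(qB₂), so r₁ = 1.1783 m and r₂ = 1.1933 m, giving Δr = 0.0150 m.
After a semicircle each ion lands a diameter 2r from the entry slit, so the separation is 2Δr = 0.0301 m.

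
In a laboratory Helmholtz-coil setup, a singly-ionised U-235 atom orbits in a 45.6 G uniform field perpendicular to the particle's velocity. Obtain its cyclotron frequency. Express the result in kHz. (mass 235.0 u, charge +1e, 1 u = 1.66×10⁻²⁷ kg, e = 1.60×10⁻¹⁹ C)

f = qB/(2πm) = (1×1.60×10^-19)(4.56×10^-3) / [2π(3.90×10^-25)] = 298 Hz.

f ≈ 0.298 kHz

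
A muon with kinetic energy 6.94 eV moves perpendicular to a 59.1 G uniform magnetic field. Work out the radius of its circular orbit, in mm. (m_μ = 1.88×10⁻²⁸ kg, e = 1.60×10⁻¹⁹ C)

Convert the energy: K = 6.94 eV = 1.11×10^-18 J.
v = √(2K/m) = √(2·1.11×10^-18/1.88×10^-28) = 1.09×10^5 m/s.
r = mv/(qB) = (1.88×10^-28)(1.09×10^5) / [(1×1.60×10^-19)(5.91×10^-3)] = 0.0216 m.

r ≈ 21.6 mm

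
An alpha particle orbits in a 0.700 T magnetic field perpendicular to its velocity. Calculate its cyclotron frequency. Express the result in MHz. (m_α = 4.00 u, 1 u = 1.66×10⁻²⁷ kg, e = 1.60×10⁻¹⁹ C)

f = qB/(2πm) = (2×1.60×10^-19)(0.700) / [2π(6.64×10^-27)] = 5.37×10^6 Hz.

f ≈ 5.37 MHz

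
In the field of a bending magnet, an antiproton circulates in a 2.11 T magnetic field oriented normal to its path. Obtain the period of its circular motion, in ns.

T ≈ 31.1 ns

The cyclotron period is independent of speed: T = 2πm/(qB).
T = 2π(1.67×10^-27) / [(1×1.60×10^-19)(2.11)] = 3.11×10^-8 s.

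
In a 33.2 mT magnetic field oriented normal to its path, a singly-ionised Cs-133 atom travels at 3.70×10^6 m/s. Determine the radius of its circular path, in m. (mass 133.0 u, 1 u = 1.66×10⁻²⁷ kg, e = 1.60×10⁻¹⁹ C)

r ≈ 154 m

The magnetic force provides the centripetal force: qvB = mv²/r, so r = mv/(qB).
r = (2.21×10^-25 kg)(3.70×10^6 m/s) / [(1×1.60×10^-19 C)(0.0332 T)] = 154 m.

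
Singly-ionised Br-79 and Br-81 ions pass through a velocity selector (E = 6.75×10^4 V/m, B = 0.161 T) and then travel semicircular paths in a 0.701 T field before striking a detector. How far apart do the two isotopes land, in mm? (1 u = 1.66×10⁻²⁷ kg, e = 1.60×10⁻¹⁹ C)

Δd ≈ 24.8 mm

Both emerge at v = E/B₁ = 4.19×10^5 m/s.
r = mv/(qB₂), so r₁ = 0.4902 m and r₂ = 0.5026 m, giving Δr = 0.0124 m.
After a semicircle each ion lands a diameter 2r from the entry slit, so the separation is 2Δr = 0.0248 m.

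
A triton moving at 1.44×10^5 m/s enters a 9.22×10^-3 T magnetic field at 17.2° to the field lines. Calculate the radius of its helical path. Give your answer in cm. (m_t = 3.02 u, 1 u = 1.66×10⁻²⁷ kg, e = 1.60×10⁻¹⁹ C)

r ≈ 14.5 cm

Only the perpendicular component v⊥ = v sin17.2° = 4.26×10^4 m/s is bent by the field.
r = m v⊥ /(qB) = (5.01×10^-27)(4.26×10^4) / [(1×1.60×10^-19)(9.22×10^-3)] = 0.145 m.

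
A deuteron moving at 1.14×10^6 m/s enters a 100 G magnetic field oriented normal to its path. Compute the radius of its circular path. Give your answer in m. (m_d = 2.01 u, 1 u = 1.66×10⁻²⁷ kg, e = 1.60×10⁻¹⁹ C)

The magnetic force provides the centripetal force: qvB = mv²/r, so r = mv/(qB).
r = (3.34×10^-27 kg)(1.14×10^6 m/s) / [(1×1.60×10^-19 C)(0.0100 T)] = 2.38 m.

r ≈ 2.38 m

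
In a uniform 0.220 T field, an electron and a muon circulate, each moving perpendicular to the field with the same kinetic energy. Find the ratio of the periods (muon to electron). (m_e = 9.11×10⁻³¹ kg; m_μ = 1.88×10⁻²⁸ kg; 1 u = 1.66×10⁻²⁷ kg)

ratio ≈ 206

T = 2πm/(qB) is independent of speed, so T₂/T₁ = (m₂/q₂)/(m₁/q₁).
T_{muon}/T_{electron} = (1.88×10^-28/1e) / (9.11×10^-31/1e) = 206.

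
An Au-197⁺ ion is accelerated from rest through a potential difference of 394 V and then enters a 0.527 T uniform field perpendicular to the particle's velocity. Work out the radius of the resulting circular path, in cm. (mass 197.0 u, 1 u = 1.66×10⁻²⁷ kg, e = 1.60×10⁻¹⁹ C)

r ≈ 7.62 cm

The kinetic energy gained is K = qV = (1×1.60×10^-19)(394) = 6.30×10^-17 J.
v = √(2K/m) = 1.96×10^4 m/s.
r = mv/(qB) = (3.27×10^-25)(1.96×10^4) / [(1×1.60×10^-19)(0.527)] = 0.0762 m.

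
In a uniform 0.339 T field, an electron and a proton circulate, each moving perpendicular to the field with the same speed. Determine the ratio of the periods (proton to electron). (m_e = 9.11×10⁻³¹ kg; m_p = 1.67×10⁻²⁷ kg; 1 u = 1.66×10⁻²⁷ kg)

ratio ≈ 1830

T = 2πm/(qB) is independent of speed, so T₂/T₁ = (m₂/q₂)/(m₁/q₁).
T_{proton}/T_{electron} = (1.67×10^-27/1e) / (9.11×10^-31/1e) = 1830.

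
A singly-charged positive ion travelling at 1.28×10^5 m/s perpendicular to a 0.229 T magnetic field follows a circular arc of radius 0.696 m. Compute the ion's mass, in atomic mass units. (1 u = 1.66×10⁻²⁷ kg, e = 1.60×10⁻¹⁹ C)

qvB = mv²/r ⇒ m = qBr/v.
m = (1×1.60×10^-19)(0.229)(0.696) / (1.28×10^5) = 1.99×10^-25 kg = 120 u.

m ≈ 120 u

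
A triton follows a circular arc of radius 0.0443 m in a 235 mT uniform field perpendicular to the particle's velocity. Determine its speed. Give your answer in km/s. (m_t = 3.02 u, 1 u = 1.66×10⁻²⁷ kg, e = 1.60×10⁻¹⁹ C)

v ≈ 332 km/s

From qvB = mv²/r, v = qBr/m.
v = (1×1.60×10^-19)(0.235)(0.0443) / (5.01×10^-27) = 3.32×10^5 m/s.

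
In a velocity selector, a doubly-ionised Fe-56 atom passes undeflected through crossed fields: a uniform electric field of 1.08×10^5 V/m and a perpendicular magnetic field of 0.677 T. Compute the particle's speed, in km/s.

v ≈ 160 km/s

For zero net force, qE = qvB, so v = E/B.
v = (1.08×10^5) / (0.677) = 1.60×10^5 m/s.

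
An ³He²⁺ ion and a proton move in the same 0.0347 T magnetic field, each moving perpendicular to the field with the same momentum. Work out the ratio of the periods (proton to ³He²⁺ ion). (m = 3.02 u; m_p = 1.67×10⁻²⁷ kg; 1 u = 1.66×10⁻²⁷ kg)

T = 2πm/(qB) is independent of speed, so T₂/T₁ = (m₂/q₂)/(m₁/q₁).
T_{proton}/T_{³He²⁺ ion} = (1.67×10^-27/1e) / (5.01×10^-27/2e) = 0.666.

ratio ≈ 0.666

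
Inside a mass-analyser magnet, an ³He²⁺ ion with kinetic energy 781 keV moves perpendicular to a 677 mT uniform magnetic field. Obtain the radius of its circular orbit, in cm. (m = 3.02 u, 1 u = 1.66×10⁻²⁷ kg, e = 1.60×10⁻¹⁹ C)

r ≈ 16.3 cm

Convert the energy: K = 781 keV = 1.25×10^-13 J.
v = √(2K/m) = √(2·1.25×10^-13/5.01×10^-27) = 7.06×10^6 m/s.
r = mv/(qB) = (5.01×10^-27)(7.06×10^6) / [(2×1.60×10^-19)(0.677)] = 0.163 m.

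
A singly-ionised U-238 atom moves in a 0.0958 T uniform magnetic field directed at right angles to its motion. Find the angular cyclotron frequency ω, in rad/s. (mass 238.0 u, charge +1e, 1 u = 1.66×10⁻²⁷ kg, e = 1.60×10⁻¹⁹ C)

ω ≈ 3.88×10^4 rad/s

ω = qB/m = (1×1.60×10^-19)(0.0958) / (3.95×10^-25) = 3.88×10^4 rad/s.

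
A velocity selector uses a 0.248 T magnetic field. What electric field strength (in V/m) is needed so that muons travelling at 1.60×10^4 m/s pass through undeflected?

qE = qvB ⇒ E = vB = (1.60×10^4)(0.248) = 3970 V/m.

E ≈ 3970 V/m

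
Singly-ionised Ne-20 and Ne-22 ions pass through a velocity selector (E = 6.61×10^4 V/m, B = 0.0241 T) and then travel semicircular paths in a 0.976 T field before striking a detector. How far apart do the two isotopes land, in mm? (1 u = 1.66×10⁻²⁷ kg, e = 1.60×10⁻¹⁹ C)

Δd ≈ 117 mm

Both emerge at v = E/B₁ = 2.74×10^6 m/s.
r = mv/(qB₂), so r₁ = 0.5831 m and r₂ = 0.6414 m, giving Δr = 0.0583 m.
After a semicircle each ion lands a diameter 2r from the entry slit, so the separation is 2Δr = 0.117 m.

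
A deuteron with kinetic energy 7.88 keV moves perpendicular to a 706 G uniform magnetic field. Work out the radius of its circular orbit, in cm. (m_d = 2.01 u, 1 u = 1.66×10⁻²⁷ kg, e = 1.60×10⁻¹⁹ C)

r ≈ 25.7 cm

Convert the energy: K = 7.88 keV = 1.26×10^-15 J.
v = √(2K/m) = √(2·1.26×10^-15/3.34×10^-27) = 8.69×10^5 m/s.
r = mv/(qB) = (3.34×10^-27)(8.69×10^5) / [(1×1.60×10^-19)(0.0706)] = 0.257 m.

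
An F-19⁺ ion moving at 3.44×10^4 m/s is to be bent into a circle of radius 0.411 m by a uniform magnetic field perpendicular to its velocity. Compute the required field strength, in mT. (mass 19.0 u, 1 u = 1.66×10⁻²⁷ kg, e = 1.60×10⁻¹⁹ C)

qvB = mv²/r gives B = mv/(qr).
B = (3.15×10^-26)(3.44×10^4) / [(1×1.60×10^-19)(0.411)] = 0.0165 T.

B ≈ 16.5 mT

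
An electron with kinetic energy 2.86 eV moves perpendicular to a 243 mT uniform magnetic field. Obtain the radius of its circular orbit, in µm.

Convert the energy: K = 2.86 eV = 4.58×10^-19 J.
v = √(2K/m) = √(2·4.58×10^-19/9.11×10^-31) = 1.00×10^6 m/s.
r = mv/(qB) = (9.11×10^-31)(1.00×10^6) / [(1×1.60×10^-19)(0.243)] = 2.35×10^-5 m.

r ≈ 23.5 µm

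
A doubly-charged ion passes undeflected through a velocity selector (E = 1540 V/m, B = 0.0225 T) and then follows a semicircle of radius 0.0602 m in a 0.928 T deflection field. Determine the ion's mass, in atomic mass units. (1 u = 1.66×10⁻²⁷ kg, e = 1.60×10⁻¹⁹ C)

m ≈ 157 u

v = E/B₁ = 6.84×10^4 m/s.
From r = mv/(qB₂), m = qB₂r/v = (2×1.60×10^-19)(0.928)(0.0602) / (6.84×10^4) = 2.61×10^-25 kg.
In atomic mass units: m = 2.61×10^-25 / 1.66×10^-27 = 157 u.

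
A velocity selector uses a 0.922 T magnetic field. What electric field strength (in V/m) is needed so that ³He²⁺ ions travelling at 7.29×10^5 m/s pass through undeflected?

E ≈ 6.72×10^5 V/m

qE = qvB ⇒ E = vB = (7.29×10^5)(0.922) = 6.72×10^5 V/m.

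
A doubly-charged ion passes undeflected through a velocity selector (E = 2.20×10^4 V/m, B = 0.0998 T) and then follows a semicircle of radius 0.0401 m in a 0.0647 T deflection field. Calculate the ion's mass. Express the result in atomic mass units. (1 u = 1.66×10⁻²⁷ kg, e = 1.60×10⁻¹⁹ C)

v = E/B₁ = 2.20×10^5 m/s.
From r = mv/(qB₂), m = qB₂r/v = (2×1.60×10^-19)(0.0647)(0.0401) / (2.20×10^5) = 3.77×10^-27 kg.
In atomic mass units: m = 3.77×10^-27 / 1.66×10^-27 = 2.27 u.

m ≈ 2.27 u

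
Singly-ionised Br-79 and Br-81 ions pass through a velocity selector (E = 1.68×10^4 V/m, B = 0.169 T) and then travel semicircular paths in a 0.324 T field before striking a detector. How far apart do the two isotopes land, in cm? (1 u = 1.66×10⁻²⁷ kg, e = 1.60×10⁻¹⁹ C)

Δd ≈ 1.27 cm

Both emerge at v = E/B₁ = 9.94×10^4 m/s.
r = mv/(qB₂), so r₁ = 0.25147 m and r₂ = 0.25784 m, giving Δr = 6.37×10^-3 m.
After a semicircle each ion lands a diameter 2r from the entry slit, so the separation is 2Δr = 0.0127 m.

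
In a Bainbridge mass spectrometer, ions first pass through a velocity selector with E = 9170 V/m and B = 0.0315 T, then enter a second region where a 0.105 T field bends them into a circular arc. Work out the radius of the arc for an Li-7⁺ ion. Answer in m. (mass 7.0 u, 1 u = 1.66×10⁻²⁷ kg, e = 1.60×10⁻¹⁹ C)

r ≈ 0.201 m

The selector passes v = E/B = 9170/0.0315 = 2.91×10^5 m/s.
In the deflection region, r = mv/(qB₂) = (1.16×10^-26)(2.91×10^5) / [(1×1.60×10^-19)(0.105)] = 0.201 m.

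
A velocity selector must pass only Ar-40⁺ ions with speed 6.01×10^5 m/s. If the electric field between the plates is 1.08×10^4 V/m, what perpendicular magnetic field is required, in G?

B ≈ 180 G

qE = qvB ⇒ B = E/v = (1.08×10^4) / (6.01×10^5) = 0.0180 T.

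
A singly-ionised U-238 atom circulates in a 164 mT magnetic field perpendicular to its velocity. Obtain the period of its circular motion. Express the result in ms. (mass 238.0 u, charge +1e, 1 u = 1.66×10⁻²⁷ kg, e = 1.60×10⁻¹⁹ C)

The cyclotron period is independent of speed: T = 2πm/(qB).
T = 2π(3.95×10^-25) / [(1×1.60×10^-19)(0.164)] = 9.46×10^-5 s.

T ≈ 0.0946 ms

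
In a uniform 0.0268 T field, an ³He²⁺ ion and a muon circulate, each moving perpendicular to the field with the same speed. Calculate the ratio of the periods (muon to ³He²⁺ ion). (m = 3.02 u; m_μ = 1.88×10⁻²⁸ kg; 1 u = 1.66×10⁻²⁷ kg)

ratio ≈ 0.0750

T = 2πm/(qB) is independent of speed, so T₂/T₁ = (m₂/q₂)/(m₁/q₁).
T_{muon}/T_{³He²⁺ ion} = (1.88×10^-28/1e) / (5.01×10^-27/2e) = 0.0750.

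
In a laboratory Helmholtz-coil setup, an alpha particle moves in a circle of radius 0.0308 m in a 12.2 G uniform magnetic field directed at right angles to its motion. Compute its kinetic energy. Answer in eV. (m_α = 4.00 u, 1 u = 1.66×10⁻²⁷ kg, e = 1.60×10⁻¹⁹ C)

v = qBr/m = (2×1.60×10^-19)(1.22×10^-3)(0.0308) / (6.64×10^-27) = 1810 m/s.
K = ½mv² = 0.5·(6.64×10^-27)·(1810)² = 1.09×10^-20 J = 0.0680 eV.

K ≈ 0.0680 eV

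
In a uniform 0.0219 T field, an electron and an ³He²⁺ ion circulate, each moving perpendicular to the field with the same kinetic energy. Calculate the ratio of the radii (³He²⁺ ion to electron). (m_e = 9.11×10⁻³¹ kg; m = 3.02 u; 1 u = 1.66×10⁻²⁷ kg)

r = √(2mK)/(qB) ⇒ at equal K, r ∝ √m/q.
r_{³He²⁺ ion}/r_{electron} = 37.1.

ratio ≈ 37.1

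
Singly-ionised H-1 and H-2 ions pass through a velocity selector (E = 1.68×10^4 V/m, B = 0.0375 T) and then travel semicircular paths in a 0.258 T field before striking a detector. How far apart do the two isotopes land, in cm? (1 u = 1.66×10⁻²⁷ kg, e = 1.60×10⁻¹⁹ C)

Δd ≈ 3.60 cm

Both emerge at v = E/B₁ = 4.48×10^5 m/s.
r = mv/(qB₂), so r₁ = 0.0180 m and r₂ = 0.0360 m, giving Δr = 0.0180 m.
After a semicircle each ion lands a diameter 2r from the entry slit, so the separation is 2Δr = 0.0360 m.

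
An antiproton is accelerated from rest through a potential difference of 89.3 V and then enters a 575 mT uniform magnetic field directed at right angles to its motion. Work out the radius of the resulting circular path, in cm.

r ≈ 0.237 cm

The kinetic energy gained is K = qV = (1×1.60×10^-19)(89.3) = 1.43×10^-17 J.
v = √(2K/m) = 1.31×10^5 m/s.
r = mv/(qB) = (1.67×10^-27)(1.31×10^5) / [(1×1.60×10^-19)(0.575)] = 2.37×10^-3 m.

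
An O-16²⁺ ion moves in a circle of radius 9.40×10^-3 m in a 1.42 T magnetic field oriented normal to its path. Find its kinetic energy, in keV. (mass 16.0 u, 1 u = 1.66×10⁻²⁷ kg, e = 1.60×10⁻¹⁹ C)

K ≈ 2.15 keV

v = qBr/m = (2×1.60×10^-19)(1.42)(9.40×10^-3) / (2.66×10^-26) = 1.61×10^5 m/s.
K = ½mv² = 0.5·(2.66×10^-26)·(1.61×10^5)² = 3.43×10^-16 J = 2.15 keV.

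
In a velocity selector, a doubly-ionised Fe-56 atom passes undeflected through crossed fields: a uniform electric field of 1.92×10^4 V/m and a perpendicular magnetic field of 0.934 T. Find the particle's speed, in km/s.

v ≈ 20.6 km/s

For zero net force, qE = qvB, so v = E/B.
v = (1.92×10^4) / (0.934) = 2.06×10^4 m/s.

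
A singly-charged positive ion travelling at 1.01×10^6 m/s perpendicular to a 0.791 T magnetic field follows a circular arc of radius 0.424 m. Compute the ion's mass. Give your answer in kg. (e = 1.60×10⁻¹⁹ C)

m ≈ 5.31×10^-26 kg

qvB = mv²/r ⇒ m = qBr/v.
m = (1×1.60×10^-19)(0.791)(0.424) / (1.01×10^6) = 5.31×10^-26 kg.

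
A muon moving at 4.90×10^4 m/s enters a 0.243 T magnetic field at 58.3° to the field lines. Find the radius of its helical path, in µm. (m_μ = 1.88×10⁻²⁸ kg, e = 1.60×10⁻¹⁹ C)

Only the perpendicular component v⊥ = v sin58.3° = 4.17×10^4 m/s is bent by the field.
r = m v⊥ /(qB) = (1.88×10^-28)(4.17×10^4) / [(1×1.60×10^-19)(0.243)] = 2.02×10^-4 m.

r ≈ 202 µm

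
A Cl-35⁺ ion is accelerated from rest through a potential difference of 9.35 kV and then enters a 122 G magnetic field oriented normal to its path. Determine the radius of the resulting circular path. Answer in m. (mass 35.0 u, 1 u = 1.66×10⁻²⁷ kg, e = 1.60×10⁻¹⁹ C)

r ≈ 6.75 m

The kinetic energy gained is K = qV = (1×1.60×10^-19)(9350) = 1.50×10^-15 J.
v = √(2K/m) = 2.27×10^5 m/s.
r = mv/(qB) = (5.81×10^-26)(2.27×10^5) / [(1×1.60×10^-19)(0.0122)] = 6.75 m.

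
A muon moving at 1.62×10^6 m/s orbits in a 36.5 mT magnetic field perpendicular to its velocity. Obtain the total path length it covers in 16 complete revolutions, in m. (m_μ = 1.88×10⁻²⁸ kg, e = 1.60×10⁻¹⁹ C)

r = mv/(qB) = 0.0522 m, so one revolution covers 2πr = 0.328 m.
In 16 revolutions: L = 16·2πr = 5.24 m.

L ≈ 5.24 m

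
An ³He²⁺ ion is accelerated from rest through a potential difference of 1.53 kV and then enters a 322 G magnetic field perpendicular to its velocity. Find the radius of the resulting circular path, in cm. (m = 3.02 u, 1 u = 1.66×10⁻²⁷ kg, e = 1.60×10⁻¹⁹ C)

r ≈ 21.5 cm

The kinetic energy gained is K = qV = (2×1.60×10^-19)(1530) = 4.90×10^-16 J.
v = √(2K/m) = 4.42×10^5 m/s.
r = mv/(qB) = (5.01×10^-27)(4.42×10^5) / [(2×1.60×10^-19)(0.0322)] = 0.215 m.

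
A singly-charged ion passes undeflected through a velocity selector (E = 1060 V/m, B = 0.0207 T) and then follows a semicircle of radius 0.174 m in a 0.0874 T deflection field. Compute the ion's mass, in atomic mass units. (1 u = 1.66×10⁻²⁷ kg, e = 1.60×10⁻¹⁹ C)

m ≈ 28.6 u

v = E/B₁ = 5.12×10^4 m/s.
From r = mv/(qB₂), m = qB₂r/v = (1×1.60×10^-19)(0.0874)(0.174) / (5.12×10^4) = 4.75×10^-26 kg.
In atomic mass units: m = 4.75×10^-26 / 1.66×10^-27 = 28.6 u.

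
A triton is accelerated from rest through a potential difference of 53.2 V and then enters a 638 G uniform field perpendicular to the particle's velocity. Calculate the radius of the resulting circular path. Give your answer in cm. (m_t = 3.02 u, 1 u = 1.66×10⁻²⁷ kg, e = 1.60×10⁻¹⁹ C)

The kinetic energy gained is K = qV = (1×1.60×10^-19)(53.2) = 8.51×10^-18 J.
v = √(2K/m) = 5.83×10^4 m/s.
r = mv/(qB) = (5.01×10^-27)(5.83×10^4) / [(1×1.60×10^-19)(0.0638)] = 0.0286 m.

r ≈ 2.86 cm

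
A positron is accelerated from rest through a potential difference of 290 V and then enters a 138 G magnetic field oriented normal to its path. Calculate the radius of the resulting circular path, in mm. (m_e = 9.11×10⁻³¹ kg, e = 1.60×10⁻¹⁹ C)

The kinetic energy gained is K = qV = (1×1.60×10^-19)(290) = 4.64×10^-17 J.
v = √(2K/m) = 1.01×10^7 m/s.
r = mv/(qB) = (9.11×10^-31)(1.01×10^7) / [(1×1.60×10^-19)(0.0138)] = 4.16×10^-3 m.

r ≈ 4.16 mm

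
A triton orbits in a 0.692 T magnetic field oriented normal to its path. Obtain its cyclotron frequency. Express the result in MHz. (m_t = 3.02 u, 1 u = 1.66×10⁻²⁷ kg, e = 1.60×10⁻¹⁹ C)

f ≈ 3.52 MHz

f = qB/(2πm) = (1×1.60×10^-19)(0.692) / [2π(5.01×10^-27)] = 3.52×10^6 Hz.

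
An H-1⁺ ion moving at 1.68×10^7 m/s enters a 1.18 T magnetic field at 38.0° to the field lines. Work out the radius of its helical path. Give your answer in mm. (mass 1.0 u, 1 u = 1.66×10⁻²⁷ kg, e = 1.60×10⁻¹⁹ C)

r ≈ 90.9 mm

Only the perpendicular component v⊥ = v sin38.0° = 1.03×10^7 m/s is bent by the field.
r = m v⊥ /(qB) = (1.66×10^-27)(1.03×10^7) / [(1×1.60×10^-19)(1.18)] = 0.0909 m.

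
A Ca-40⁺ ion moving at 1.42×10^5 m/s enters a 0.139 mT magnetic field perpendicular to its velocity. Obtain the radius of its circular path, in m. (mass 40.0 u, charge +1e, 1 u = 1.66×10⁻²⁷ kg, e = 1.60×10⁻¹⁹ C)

r ≈ 424 m

The magnetic force provides the centripetal force: qvB = mv²/r, so r = mv/(qB).
r = (6.64×10^-26 kg)(1.42×10^5 m/s) / [(1×1.60×10^-19 C)(1.39×10^-4 T)] = 424 m.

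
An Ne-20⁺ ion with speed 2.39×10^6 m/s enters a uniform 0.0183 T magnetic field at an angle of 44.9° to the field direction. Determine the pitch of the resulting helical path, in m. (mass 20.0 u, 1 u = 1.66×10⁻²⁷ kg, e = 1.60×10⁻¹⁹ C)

pitch ≈ 121 m

The velocity component along B is v∥ = v cos44.9° = 1.69×10^6 m/s.
The cyclotron period T = 2πm/(qB) = 7.12×10^-5 s is set by m, q, B alone.
Pitch = v∥·T = (1.69×10^6)(7.12×10^-5) = 121 m.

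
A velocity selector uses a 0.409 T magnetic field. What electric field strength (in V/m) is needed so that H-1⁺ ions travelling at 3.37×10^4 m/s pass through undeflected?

qE = qvB ⇒ E = vB = (3.37×10^4)(0.409) = 1.38×10^4 V/m.

E ≈ 1.38×10^4 V/m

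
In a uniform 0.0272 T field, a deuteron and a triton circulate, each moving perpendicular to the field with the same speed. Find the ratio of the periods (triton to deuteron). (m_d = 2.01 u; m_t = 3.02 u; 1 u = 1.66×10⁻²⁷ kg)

ratio ≈ 1.50

T = 2πm/(qB) is independent of speed, so T₂/T₁ = (m₂/q₂)/(m₁/q₁).
T_{triton}/T_{deuteron} = (5.01×10^-27/1e) / (3.34×10^-27/1e) = 1.50.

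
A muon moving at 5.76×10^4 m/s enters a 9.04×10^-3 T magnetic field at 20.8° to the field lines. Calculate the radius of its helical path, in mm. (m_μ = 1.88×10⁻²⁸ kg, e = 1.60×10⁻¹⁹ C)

r ≈ 2.66 mm

Only the perpendicular component v⊥ = v sin20.8° = 2.05×10^4 m/s is bent by the field.
r = m v⊥ /(qB) = (1.88×10^-28)(2.05×10^4) / [(1×1.60×10^-19)(9.04×10^-3)] = 2.66×10^-3 m.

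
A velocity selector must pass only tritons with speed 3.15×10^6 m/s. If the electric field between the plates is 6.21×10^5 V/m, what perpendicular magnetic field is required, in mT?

qE = qvB ⇒ B = E/v = (6.21×10^5) / (3.15×10^6) = 0.197 T.

B ≈ 197 mT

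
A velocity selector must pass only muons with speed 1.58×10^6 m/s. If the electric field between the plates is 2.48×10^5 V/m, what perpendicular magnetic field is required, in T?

B ≈ 0.157 T

qE = qvB ⇒ B = E/v = (2.48×10^5) / (1.58×10^6) = 0.157 T.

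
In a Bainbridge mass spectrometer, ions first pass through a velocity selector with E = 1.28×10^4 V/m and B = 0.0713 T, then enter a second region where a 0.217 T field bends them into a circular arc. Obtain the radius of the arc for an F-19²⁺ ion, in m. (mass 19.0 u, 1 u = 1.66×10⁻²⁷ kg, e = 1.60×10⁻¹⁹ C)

r ≈ 0.0815 m

The selector passes v = E/B = 1.28×10^4/0.0713 = 1.80×10^5 m/s.
In the deflection region, r = mv/(qB₂) = (3.15×10^-26)(1.80×10^5) / [(2×1.60×10^-19)(0.217)] = 0.0815 m.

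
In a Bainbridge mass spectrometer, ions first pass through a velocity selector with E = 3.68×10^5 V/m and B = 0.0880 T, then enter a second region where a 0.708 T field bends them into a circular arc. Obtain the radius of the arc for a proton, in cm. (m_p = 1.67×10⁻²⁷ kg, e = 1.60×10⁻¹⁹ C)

The selector passes v = E/B = 3.68×10^5/0.0880 = 4.18×10^6 m/s.
In the deflection region, r = mv/(qB₂) = (1.67×10^-27)(4.18×10^6) / [(1×1.60×10^-19)(0.708)] = 0.0616 m.

r ≈ 6.16 cm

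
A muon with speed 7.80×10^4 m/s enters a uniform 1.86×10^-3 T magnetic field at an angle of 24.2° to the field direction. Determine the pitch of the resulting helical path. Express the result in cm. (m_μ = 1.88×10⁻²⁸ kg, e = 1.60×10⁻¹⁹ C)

The velocity component along B is v∥ = v cos24.2° = 7.11×10^4 m/s.
The cyclotron period T = 2πm/(qB) = 3.97×10^-6 s is set by m, q, B alone.
Pitch = v∥·T = (7.11×10^4)(3.97×10^-6) = 0.282 m.

pitch ≈ 28.2 cm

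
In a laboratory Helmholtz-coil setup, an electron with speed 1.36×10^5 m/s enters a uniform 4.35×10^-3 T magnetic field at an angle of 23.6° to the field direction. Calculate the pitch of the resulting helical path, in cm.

The velocity component along B is v∥ = v cos23.6° = 1.25×10^5 m/s.
The cyclotron period T = 2πm/(qB) = 8.22×10^-9 s is set by m, q, B alone.
Pitch = v∥·T = (1.25×10^5)(8.22×10^-9) = 1.02×10^-3 m.

pitch ≈ 0.102 cm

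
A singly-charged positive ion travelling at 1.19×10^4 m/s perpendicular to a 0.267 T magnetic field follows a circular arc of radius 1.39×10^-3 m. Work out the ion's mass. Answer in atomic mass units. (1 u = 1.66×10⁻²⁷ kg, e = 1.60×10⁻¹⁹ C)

qvB = mv²/r ⇒ m = qBr/v.
m = (1×1.60×10^-19)(0.267)(1.39×10^-3) / (1.19×10^4) = 4.99×10^-27 kg = 3.01 u.

m ≈ 3.01 u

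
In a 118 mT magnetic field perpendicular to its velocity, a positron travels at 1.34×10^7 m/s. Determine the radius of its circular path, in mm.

The magnetic force provides the centripetal force: qvB = mv²/r, so r = mv/(qB).
r = (9.11×10^-31 kg)(1.34×10^7 m/s) / [(1×1.60×10^-19 C)(0.118 T)] = 6.47×10^-4 m.

r ≈ 0.647 mm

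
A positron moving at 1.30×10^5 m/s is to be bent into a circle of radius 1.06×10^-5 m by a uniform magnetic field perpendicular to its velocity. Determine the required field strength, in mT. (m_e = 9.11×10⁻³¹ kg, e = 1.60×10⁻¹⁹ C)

B ≈ 69.8 mT

qvB = mv²/r gives B = mv/(qr).
B = (9.11×10^-31)(1.30×10^5) / [(1×1.60×10^-19)(1.06×10^-5)] = 0.0698 T.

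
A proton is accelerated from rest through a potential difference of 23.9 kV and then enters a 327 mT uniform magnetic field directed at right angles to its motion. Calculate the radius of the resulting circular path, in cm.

The kinetic energy gained is K = qV = (1×1.60×10^-19)(2.39×10^4) = 3.82×10^-15 J.
v = √(2K/m) = 2.14×10^6 m/s.
r = mv/(qB) = (1.67×10^-27)(2.14×10^6) / [(1×1.60×10^-19)(0.327)] = 0.0683 m.

r ≈ 6.83 cm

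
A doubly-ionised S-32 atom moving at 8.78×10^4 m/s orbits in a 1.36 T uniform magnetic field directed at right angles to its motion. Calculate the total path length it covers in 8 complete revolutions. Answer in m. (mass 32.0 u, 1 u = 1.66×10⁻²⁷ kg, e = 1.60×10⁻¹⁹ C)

L ≈ 0.539 m

r = mv/(qB) = 0.0107 m, so one revolution covers 2πr = 0.0673 m.
In 8 revolutions: L = 8·2πr = 0.539 m.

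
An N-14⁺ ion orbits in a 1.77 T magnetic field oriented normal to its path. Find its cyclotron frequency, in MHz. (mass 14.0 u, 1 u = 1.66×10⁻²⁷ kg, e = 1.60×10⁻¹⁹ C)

f ≈ 1.94 MHz

f = qB/(2πm) = (1×1.60×10^-19)(1.77) / [2π(2.32×10^-26)] = 1.94×10^6 Hz.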